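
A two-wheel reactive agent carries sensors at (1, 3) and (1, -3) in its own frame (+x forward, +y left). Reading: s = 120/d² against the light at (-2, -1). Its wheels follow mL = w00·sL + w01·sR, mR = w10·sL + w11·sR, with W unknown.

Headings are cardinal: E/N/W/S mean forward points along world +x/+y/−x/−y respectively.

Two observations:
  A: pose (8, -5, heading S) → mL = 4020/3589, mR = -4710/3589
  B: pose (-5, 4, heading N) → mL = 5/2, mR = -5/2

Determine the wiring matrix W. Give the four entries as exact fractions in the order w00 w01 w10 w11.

1/2 1/2 1/2 -1

obs A: pose=(8,-5,S) → sL=60/97, sR=60/37, mL=4020/3589, mR=-4710/3589
obs B: pose=(-5,4,N) → sL=5/3, sR=10/3, mL=5/2, mR=-5/2
sensor matrix S = [[60/97, 60/37], [5/3, 10/3]]; det S = -2300/3589
solve [mL_A; mL_B] = S·[w00; w01] and [mR_A; mR_B] = S·[w10; w11]:
  w00 = 1/2, w01 = 1/2, w10 = 1/2, w11 = -1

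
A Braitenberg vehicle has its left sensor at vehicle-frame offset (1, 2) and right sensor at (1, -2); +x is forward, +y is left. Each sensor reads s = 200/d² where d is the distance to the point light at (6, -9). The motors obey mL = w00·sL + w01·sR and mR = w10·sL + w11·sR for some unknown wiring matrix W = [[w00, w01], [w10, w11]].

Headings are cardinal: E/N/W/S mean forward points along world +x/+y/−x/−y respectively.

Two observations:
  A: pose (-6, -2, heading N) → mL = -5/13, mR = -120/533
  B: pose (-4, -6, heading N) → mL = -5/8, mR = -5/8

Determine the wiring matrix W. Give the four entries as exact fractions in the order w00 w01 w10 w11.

obs A: pose=(-6,-2,N) → sL=10/13, sR=50/41, mL=-5/13, mR=-120/533
obs B: pose=(-4,-6,N) → sL=5/4, sR=5/2, mL=-5/8, mR=-5/8
sensor matrix S = [[10/13, 50/41], [5/4, 5/2]]; det S = 425/1066
solve [mL_A; mL_B] = S·[w00; w01] and [mR_A; mR_B] = S·[w10; w11]:
  w00 = -1/2, w01 = 0, w10 = 1/2, w11 = -1/2

-1/2 0 1/2 -1/2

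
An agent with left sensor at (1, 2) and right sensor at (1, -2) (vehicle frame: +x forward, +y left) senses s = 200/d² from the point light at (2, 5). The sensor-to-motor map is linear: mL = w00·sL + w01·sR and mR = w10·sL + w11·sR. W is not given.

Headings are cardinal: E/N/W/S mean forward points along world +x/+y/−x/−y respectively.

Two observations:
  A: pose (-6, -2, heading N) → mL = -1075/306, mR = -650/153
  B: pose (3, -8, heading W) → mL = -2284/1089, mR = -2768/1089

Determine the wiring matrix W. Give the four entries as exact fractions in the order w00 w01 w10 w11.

obs A: pose=(-6,-2,N) → sL=25/17, sR=25/9, mL=-1075/306, mR=-650/153
obs B: pose=(3,-8,W) → sL=8/9, sR=200/121, mL=-2284/1089, mR=-2768/1089
sensor matrix S = [[25/17, 25/9], [8/9, 200/121]]; det S = -6400/166617
solve [mL_A; mL_B] = S·[w00; w01] and [mR_A; mR_B] = S·[w10; w11]:
  w00 = -1/2, w01 = -1, w10 = -1, w11 = -1

-1/2 -1 -1 -1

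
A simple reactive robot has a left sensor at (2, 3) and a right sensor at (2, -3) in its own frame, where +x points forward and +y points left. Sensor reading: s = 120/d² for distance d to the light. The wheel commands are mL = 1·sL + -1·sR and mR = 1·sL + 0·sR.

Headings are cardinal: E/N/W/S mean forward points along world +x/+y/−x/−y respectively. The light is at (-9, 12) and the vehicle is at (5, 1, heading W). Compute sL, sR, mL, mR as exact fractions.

6/17 15/26 -99/442 6/17

left sensor world pos  = (3, -2); dL² = 340
right sensor world pos = (3, 4); dR² = 208
sL = 120/340 = 6/17
sR = 120/208 = 15/26
mL = 1·sL + -1·sR = -99/442
mR = 1·sL + 0·sR = 6/17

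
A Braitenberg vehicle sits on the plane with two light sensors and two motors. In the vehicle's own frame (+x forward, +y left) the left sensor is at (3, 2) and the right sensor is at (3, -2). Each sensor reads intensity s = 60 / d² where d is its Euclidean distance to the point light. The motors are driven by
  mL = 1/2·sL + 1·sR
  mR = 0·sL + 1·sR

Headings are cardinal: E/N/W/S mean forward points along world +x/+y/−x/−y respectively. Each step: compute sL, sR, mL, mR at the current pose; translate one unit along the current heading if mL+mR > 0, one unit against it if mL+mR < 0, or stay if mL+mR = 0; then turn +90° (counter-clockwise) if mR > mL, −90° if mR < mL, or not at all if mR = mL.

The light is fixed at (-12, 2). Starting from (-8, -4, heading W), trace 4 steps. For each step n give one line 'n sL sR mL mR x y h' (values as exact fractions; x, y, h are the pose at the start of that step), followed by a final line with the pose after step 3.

0 12/13 60/17 882/221 60/17 -8 -4 W
1 6 30/17 81/17 30/17 -9 -4 N
2 4/3 12/17 70/51 12/17 -9 -3 E
3 3/5 15/17 201/170 15/17 -8 -3 S
final -8 -4 W

n=0: pose=(-8,-4,W); sL=12/13, sR=60/17; mL=882/221, mR=60/17; mL+mR=1662/221 → advance +1; mR−mL=-6/13 → turn -1·90°
n=1: pose=(-9,-4,N); sL=6, sR=30/17; mL=81/17, mR=30/17; mL+mR=111/17 → advance +1; mR−mL=-3 → turn -1·90°
n=2: pose=(-9,-3,E); sL=4/3, sR=12/17; mL=70/51, mR=12/17; mL+mR=106/51 → advance +1; mR−mL=-2/3 → turn -1·90°
n=3: pose=(-8,-3,S); sL=3/5, sR=15/17; mL=201/170, mR=15/17; mL+mR=351/170 → advance +1; mR−mL=-3/10 → turn -1·90°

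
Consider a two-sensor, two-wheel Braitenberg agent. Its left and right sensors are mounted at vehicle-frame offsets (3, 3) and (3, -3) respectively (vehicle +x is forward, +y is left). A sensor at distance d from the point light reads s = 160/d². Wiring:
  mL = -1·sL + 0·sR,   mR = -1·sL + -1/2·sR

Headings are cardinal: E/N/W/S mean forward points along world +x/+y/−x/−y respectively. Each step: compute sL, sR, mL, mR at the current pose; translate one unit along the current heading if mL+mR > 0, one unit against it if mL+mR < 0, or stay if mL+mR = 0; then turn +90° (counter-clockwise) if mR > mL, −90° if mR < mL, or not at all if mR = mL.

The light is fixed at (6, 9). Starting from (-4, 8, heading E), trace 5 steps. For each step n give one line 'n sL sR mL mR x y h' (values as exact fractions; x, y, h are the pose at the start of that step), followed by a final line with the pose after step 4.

n=0: pose=(-4,8,E); sL=160/53, sR=32/13; mL=-160/53, mR=-2928/689; mL+mR=-5008/689 → advance -1; mR−mL=-16/13 → turn -1·90°
n=1: pose=(-5,8,S); sL=2, sR=40/53; mL=-2, mR=-126/53; mL+mR=-232/53 → advance -1; mR−mL=-20/53 → turn -1·90°
n=2: pose=(-5,9,W); sL=32/41, sR=32/41; mL=-32/41, mR=-48/41; mL+mR=-80/41 → advance -1; mR−mL=-16/41 → turn -1·90°
n=3: pose=(-4,9,N); sL=80/89, sR=80/29; mL=-80/89, mR=-5880/2581; mL+mR=-8200/2581 → advance -1; mR−mL=-40/29 → turn -1·90°
n=4: pose=(-4,8,E); sL=160/53, sR=32/13; mL=-160/53, mR=-2928/689; mL+mR=-5008/689 → advance -1; mR−mL=-16/13 → turn -1·90°

0 160/53 32/13 -160/53 -2928/689 -4 8 E
1 2 40/53 -2 -126/53 -5 8 S
2 32/41 32/41 -32/41 -48/41 -5 9 W
3 80/89 80/29 -80/89 -5880/2581 -4 9 N
4 160/53 32/13 -160/53 -2928/689 -4 8 E
final -5 8 S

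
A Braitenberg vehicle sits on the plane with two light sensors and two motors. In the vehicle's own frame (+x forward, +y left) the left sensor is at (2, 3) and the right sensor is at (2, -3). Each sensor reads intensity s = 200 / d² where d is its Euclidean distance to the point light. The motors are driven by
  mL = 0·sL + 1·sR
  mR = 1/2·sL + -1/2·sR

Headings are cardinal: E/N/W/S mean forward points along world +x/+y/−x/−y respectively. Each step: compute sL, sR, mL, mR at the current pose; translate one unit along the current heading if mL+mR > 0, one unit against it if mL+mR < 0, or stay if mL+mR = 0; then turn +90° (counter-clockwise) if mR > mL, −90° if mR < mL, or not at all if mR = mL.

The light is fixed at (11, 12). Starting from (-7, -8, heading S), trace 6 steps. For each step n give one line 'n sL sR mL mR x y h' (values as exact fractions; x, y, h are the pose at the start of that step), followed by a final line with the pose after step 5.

0 200/709 8/37 8/37 864/26233 -7 -8 S
1 25/122 50/181 50/181 -1575/44164 -7 -9 W
2 40/169 200/617 200/617 -4560/104273 -8 -9 N
3 100/289 100/409 100/409 6000/118201 -8 -8 E
4 200/709 8/37 8/37 864/26233 -7 -8 S
5 25/122 50/181 50/181 -1575/44164 -7 -9 W
final -8 -9 N

n=0: pose=(-7,-8,S); sL=200/709, sR=8/37; mL=8/37, mR=864/26233; mL+mR=6536/26233 → advance +1; mR−mL=-4808/26233 → turn -1·90°
n=1: pose=(-7,-9,W); sL=25/122, sR=50/181; mL=50/181, mR=-1575/44164; mL+mR=10625/44164 → advance +1; mR−mL=-13775/44164 → turn -1·90°
n=2: pose=(-8,-9,N); sL=40/169, sR=200/617; mL=200/617, mR=-4560/104273; mL+mR=29240/104273 → advance +1; mR−mL=-38360/104273 → turn -1·90°
n=3: pose=(-8,-8,E); sL=100/289, sR=100/409; mL=100/409, mR=6000/118201; mL+mR=34900/118201 → advance +1; mR−mL=-22900/118201 → turn -1·90°
n=4: pose=(-7,-8,S); sL=200/709, sR=8/37; mL=8/37, mR=864/26233; mL+mR=6536/26233 → advance +1; mR−mL=-4808/26233 → turn -1·90°
n=5: pose=(-7,-9,W); sL=25/122, sR=50/181; mL=50/181, mR=-1575/44164; mL+mR=10625/44164 → advance +1; mR−mL=-13775/44164 → turn -1·90°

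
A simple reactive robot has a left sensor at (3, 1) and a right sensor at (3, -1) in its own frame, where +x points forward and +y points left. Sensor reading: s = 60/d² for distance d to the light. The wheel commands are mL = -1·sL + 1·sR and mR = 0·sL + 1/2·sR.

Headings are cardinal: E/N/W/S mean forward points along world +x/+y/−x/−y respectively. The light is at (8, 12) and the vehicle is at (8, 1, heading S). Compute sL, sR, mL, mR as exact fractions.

left sensor world pos  = (9, -2); dL² = 197
right sensor world pos = (7, -2); dR² = 197
sL = 60/197 = 60/197
sR = 60/197 = 60/197
mL = -1·sL + 1·sR = 0
mR = 0·sL + 1/2·sR = 30/197

60/197 60/197 0 30/197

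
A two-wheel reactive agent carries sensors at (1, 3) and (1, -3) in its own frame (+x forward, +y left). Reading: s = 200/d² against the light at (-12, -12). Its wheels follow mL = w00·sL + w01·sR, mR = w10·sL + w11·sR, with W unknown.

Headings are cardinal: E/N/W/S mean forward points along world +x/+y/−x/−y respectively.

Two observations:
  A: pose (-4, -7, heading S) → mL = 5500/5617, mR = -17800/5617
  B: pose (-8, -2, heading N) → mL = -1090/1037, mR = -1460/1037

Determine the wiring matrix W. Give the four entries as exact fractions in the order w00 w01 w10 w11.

-1 1/2 -1/2 -1/2

obs A: pose=(-4,-7,S) → sL=200/137, sR=200/41, mL=5500/5617, mR=-17800/5617
obs B: pose=(-8,-2,N) → sL=100/61, sR=20/17, mL=-1090/1037, mR=-1460/1037
sensor matrix S = [[200/137, 200/41], [100/61, 20/17]]; det S = -36576000/5824829
solve [mL_A; mL_B] = S·[w00; w01] and [mR_A; mR_B] = S·[w10; w11]:
  w00 = -1, w01 = 1/2, w10 = -1/2, w11 = -1/2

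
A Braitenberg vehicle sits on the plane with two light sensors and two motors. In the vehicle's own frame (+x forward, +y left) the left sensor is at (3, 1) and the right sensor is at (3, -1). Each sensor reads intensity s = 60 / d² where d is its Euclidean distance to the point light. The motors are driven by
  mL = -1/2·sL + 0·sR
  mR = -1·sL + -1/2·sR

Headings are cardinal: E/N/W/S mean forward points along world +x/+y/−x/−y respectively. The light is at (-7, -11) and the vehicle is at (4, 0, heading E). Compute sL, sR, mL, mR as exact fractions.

left sensor world pos  = (7, 1); dL² = 340
right sensor world pos = (7, -1); dR² = 296
sL = 60/340 = 3/17
sR = 60/296 = 15/74
mL = -1/2·sL + 0·sR = -3/34
mR = -1·sL + -1/2·sR = -699/2516

3/17 15/74 -3/34 -699/2516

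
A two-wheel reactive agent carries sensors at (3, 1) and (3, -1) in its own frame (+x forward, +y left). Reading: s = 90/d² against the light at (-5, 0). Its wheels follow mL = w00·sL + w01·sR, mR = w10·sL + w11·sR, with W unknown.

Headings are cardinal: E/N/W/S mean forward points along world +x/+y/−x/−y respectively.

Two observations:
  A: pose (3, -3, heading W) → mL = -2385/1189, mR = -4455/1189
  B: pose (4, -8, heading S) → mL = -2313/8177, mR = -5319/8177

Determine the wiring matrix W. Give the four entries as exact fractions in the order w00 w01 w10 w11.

1/2 -1 -1 -1/2

obs A: pose=(3,-3,W) → sL=90/41, sR=90/29, mL=-2385/1189, mR=-4455/1189
obs B: pose=(4,-8,S) → sL=90/221, sR=18/37, mL=-2313/8177, mR=-5319/8177
sensor matrix S = [[90/41, 90/29], [90/221, 18/37]]; det S = -1905120/9722453
solve [mL_A; mL_B] = S·[w00; w01] and [mR_A; mR_B] = S·[w10; w11]:
  w00 = 1/2, w01 = -1, w10 = -1, w11 = -1/2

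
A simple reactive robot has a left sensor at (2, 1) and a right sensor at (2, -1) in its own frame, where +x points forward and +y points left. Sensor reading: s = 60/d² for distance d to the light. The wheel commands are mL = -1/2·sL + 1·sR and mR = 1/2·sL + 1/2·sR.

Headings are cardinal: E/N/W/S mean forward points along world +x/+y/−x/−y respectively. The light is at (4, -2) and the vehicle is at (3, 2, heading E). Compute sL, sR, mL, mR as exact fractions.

left sensor world pos  = (5, 3); dL² = 26
right sensor world pos = (5, 1); dR² = 10
sL = 60/26 = 30/13
sR = 60/10 = 6
mL = -1/2·sL + 1·sR = 63/13
mR = 1/2·sL + 1/2·sR = 54/13

30/13 6 63/13 54/13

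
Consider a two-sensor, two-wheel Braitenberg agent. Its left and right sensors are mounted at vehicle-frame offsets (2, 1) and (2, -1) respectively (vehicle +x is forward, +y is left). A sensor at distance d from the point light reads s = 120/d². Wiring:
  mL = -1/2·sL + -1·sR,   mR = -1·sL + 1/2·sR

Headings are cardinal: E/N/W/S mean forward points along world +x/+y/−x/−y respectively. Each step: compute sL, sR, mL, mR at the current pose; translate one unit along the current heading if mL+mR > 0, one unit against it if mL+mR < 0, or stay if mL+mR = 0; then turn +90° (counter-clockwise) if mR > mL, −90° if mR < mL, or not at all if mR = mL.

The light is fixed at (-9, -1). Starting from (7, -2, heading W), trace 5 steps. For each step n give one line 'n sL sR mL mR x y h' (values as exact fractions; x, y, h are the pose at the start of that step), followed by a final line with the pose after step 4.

0 3/5 30/49 -447/490 -72/245 7 -2 W
1 40/111 24/53 -3724/5883 -788/5883 8 -2 S
2 60/181 60/181 -90/181 -30/181 8 -1 E
3 120/229 120/293 -45060/67097 -21420/67097 7 -1 N
4 3/5 30/49 -447/490 -72/245 7 -2 W
final 8 -2 S

n=0: pose=(7,-2,W); sL=3/5, sR=30/49; mL=-447/490, mR=-72/245; mL+mR=-591/490 → advance -1; mR−mL=303/490 → turn +1·90°
n=1: pose=(8,-2,S); sL=40/111, sR=24/53; mL=-3724/5883, mR=-788/5883; mL+mR=-1504/1961 → advance -1; mR−mL=2936/5883 → turn +1·90°
n=2: pose=(8,-1,E); sL=60/181, sR=60/181; mL=-90/181, mR=-30/181; mL+mR=-120/181 → advance -1; mR−mL=60/181 → turn +1·90°
n=3: pose=(7,-1,N); sL=120/229, sR=120/293; mL=-45060/67097, mR=-21420/67097; mL+mR=-66480/67097 → advance -1; mR−mL=23640/67097 → turn +1·90°
n=4: pose=(7,-2,W); sL=3/5, sR=30/49; mL=-447/490, mR=-72/245; mL+mR=-591/490 → advance -1; mR−mL=303/490 → turn +1·90°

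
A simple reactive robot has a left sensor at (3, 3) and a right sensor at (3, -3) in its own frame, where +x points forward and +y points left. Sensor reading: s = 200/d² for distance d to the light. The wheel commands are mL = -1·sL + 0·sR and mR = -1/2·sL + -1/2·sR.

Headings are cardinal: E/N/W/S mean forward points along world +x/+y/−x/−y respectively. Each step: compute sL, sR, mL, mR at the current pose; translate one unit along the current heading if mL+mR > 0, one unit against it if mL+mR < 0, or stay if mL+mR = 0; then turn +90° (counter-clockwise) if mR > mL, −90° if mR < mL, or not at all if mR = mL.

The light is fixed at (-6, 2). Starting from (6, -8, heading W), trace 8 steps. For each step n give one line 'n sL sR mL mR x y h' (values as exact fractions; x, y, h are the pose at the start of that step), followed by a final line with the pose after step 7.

n=0: pose=(6,-8,W); sL=4/5, sR=20/13; mL=-4/5, mR=-76/65; mL+mR=-128/65 → advance -1; mR−mL=-24/65 → turn -1·90°
n=1: pose=(7,-8,N); sL=200/149, sR=40/61; mL=-200/149, mR=-9080/9089; mL+mR=-21280/9089 → advance -1; mR−mL=3120/9089 → turn +1·90°
n=2: pose=(7,-9,W); sL=25/37, sR=50/41; mL=-25/37, mR=-2875/3034; mL+mR=-4925/3034 → advance -1; mR−mL=-825/3034 → turn -1·90°
n=3: pose=(8,-9,N); sL=40/37, sR=200/353; mL=-40/37, mR=-10760/13061; mL+mR=-24880/13061 → advance -1; mR−mL=3360/13061 → turn +1·90°
n=4: pose=(8,-10,W); sL=100/173, sR=100/101; mL=-100/173, mR=-13700/17473; mL+mR=-23800/17473 → advance -1; mR−mL=-3600/17473 → turn -1·90°
n=5: pose=(9,-10,N); sL=8/9, sR=40/81; mL=-8/9, mR=-56/81; mL+mR=-128/81 → advance -1; mR−mL=16/81 → turn +1·90°
n=6: pose=(9,-11,W); sL=1/2, sR=50/61; mL=-1/2, mR=-161/244; mL+mR=-283/244 → advance -1; mR−mL=-39/244 → turn -1·90°
n=7: pose=(10,-11,N); sL=200/269, sR=200/461; mL=-200/269, mR=-73000/124009; mL+mR=-165200/124009 → advance -1; mR−mL=19200/124009 → turn +1·90°

0 4/5 20/13 -4/5 -76/65 6 -8 W
1 200/149 40/61 -200/149 -9080/9089 7 -8 N
2 25/37 50/41 -25/37 -2875/3034 7 -9 W
3 40/37 200/353 -40/37 -10760/13061 8 -9 N
4 100/173 100/101 -100/173 -13700/17473 8 -10 W
5 8/9 40/81 -8/9 -56/81 9 -10 N
6 1/2 50/61 -1/2 -161/244 9 -11 W
7 200/269 200/461 -200/269 -73000/124009 10 -11 N
final 10 -12 W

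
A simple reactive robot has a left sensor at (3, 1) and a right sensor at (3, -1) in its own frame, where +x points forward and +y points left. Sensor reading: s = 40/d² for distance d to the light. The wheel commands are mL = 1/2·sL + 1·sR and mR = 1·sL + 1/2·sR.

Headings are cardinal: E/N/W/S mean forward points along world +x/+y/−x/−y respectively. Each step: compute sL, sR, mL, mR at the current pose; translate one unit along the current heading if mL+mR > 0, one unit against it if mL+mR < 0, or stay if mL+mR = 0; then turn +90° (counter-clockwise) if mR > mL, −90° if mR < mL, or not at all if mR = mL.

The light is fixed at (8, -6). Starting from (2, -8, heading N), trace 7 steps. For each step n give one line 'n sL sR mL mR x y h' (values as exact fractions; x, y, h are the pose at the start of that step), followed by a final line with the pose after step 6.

0 4/5 20/13 126/65 102/65 2 -8 N
1 40/9 40/13 620/117 700/117 2 -7 E
2 1 2 5/2 2 3 -7 N
3 8 8 12 12 3 -6 E
4 20 20 30 30 4 -6 E
5 40 40 60 60 5 -6 E
6 20 20 30 30 6 -6 E
final 7 -6 E

n=0: pose=(2,-8,N); sL=4/5, sR=20/13; mL=126/65, mR=102/65; mL+mR=228/65 → advance +1; mR−mL=-24/65 → turn -1·90°
n=1: pose=(2,-7,E); sL=40/9, sR=40/13; mL=620/117, mR=700/117; mL+mR=440/39 → advance +1; mR−mL=80/117 → turn +1·90°
n=2: pose=(3,-7,N); sL=1, sR=2; mL=5/2, mR=2; mL+mR=9/2 → advance +1; mR−mL=-1/2 → turn -1·90°
n=3: pose=(3,-6,E); sL=8, sR=8; mL=12, mR=12; mL+mR=24 → advance +1; mR−mL=0 → turn +0·90°
n=4: pose=(4,-6,E); sL=20, sR=20; mL=30, mR=30; mL+mR=60 → advance +1; mR−mL=0 → turn +0·90°
n=5: pose=(5,-6,E); sL=40, sR=40; mL=60, mR=60; mL+mR=120 → advance +1; mR−mL=0 → turn +0·90°
n=6: pose=(6,-6,E); sL=20, sR=20; mL=30, mR=30; mL+mR=60 → advance +1; mR−mL=0 → turn +0·90°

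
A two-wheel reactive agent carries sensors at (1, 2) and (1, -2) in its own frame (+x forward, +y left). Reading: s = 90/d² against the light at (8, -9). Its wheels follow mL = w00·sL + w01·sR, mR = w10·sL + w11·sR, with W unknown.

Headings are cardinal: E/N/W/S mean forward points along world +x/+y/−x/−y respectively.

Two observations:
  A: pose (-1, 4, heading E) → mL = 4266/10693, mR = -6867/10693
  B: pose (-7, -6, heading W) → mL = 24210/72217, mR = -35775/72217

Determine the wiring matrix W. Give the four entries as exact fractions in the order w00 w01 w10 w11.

obs A: pose=(-1,4,E) → sL=90/289, sR=18/37, mL=4266/10693, mR=-6867/10693
obs B: pose=(-7,-6,W) → sL=90/257, sR=90/281, mL=24210/72217, mR=-35775/72217
sensor matrix S = [[90/289, 18/37], [90/257, 90/281]]; det S = -54535680/772216381
solve [mL_A; mL_B] = S·[w00; w01] and [mR_A; mR_B] = S·[w10; w11]:
  w00 = 1/2, w01 = 1/2, w10 = -1/2, w11 = -1

1/2 1/2 -1/2 -1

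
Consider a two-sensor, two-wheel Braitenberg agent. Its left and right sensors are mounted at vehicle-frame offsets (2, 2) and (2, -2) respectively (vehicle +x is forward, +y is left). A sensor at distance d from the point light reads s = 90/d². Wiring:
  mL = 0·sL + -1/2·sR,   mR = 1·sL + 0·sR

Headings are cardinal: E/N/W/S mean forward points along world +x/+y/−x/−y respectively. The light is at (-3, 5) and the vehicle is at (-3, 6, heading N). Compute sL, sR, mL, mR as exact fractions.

left sensor world pos  = (-5, 8); dL² = 13
right sensor world pos = (-1, 8); dR² = 13
sL = 90/13 = 90/13
sR = 90/13 = 90/13
mL = 0·sL + -1/2·sR = -45/13
mR = 1·sL + 0·sR = 90/13

90/13 90/13 -45/13 90/13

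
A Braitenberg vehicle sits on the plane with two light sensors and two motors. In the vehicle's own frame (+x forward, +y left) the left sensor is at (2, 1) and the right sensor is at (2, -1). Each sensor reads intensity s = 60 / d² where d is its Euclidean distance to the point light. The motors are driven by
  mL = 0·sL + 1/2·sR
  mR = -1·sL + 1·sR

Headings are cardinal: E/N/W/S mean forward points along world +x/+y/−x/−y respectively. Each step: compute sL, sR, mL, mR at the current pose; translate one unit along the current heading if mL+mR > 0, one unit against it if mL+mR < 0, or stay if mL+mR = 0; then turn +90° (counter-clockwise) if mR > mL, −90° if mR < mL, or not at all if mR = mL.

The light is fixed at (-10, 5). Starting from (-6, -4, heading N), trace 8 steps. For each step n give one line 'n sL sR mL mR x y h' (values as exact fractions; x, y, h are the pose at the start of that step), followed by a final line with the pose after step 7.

n=0: pose=(-6,-4,N); sL=30/29, sR=30/37; mL=15/37, mR=-240/1073; mL+mR=195/1073 → advance +1; mR−mL=-675/1073 → turn -1·90°
n=1: pose=(-6,-3,E); sL=12/17, sR=20/39; mL=10/39, mR=-128/663; mL+mR=14/221 → advance +1; mR−mL=-298/663 → turn -1·90°
n=2: pose=(-5,-3,S); sL=15/34, sR=15/29; mL=15/58, mR=75/986; mL+mR=165/493 → advance +1; mR−mL=-90/493 → turn -1·90°
n=3: pose=(-5,-4,W); sL=60/109, sR=60/73; mL=30/73, mR=2160/7957; mL+mR=5430/7957 → advance +1; mR−mL=-1110/7957 → turn -1·90°
n=4: pose=(-6,-4,N); sL=30/29, sR=30/37; mL=15/37, mR=-240/1073; mL+mR=195/1073 → advance +1; mR−mL=-675/1073 → turn -1·90°
n=5: pose=(-6,-3,E); sL=12/17, sR=20/39; mL=10/39, mR=-128/663; mL+mR=14/221 → advance +1; mR−mL=-298/663 → turn -1·90°
n=6: pose=(-5,-3,S); sL=15/34, sR=15/29; mL=15/58, mR=75/986; mL+mR=165/493 → advance +1; mR−mL=-90/493 → turn -1·90°
n=7: pose=(-5,-4,W); sL=60/109, sR=60/73; mL=30/73, mR=2160/7957; mL+mR=5430/7957 → advance +1; mR−mL=-1110/7957 → turn -1·90°

0 30/29 30/37 15/37 -240/1073 -6 -4 N
1 12/17 20/39 10/39 -128/663 -6 -3 E
2 15/34 15/29 15/58 75/986 -5 -3 S
3 60/109 60/73 30/73 2160/7957 -5 -4 W
4 30/29 30/37 15/37 -240/1073 -6 -4 N
5 12/17 20/39 10/39 -128/663 -6 -3 E
6 15/34 15/29 15/58 75/986 -5 -3 S
7 60/109 60/73 30/73 2160/7957 -5 -4 W
final -6 -4 N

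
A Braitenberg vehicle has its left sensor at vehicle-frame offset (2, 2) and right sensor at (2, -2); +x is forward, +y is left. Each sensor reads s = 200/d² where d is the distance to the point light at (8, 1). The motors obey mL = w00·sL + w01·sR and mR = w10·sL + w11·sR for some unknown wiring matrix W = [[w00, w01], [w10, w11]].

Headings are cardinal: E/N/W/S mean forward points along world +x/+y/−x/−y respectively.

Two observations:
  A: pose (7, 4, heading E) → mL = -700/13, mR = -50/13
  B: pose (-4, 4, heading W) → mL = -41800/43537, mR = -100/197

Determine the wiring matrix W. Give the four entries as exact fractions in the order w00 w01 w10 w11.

obs A: pose=(7,4,E) → sL=100/13, sR=100, mL=-700/13, mR=-50/13
obs B: pose=(-4,4,W) → sL=200/197, sR=200/221, mL=-41800/43537, mR=-100/197
sensor matrix S = [[100/13, 100], [200/197, 200/221]]; det S = -53520000/565981
solve [mL_A; mL_B] = S·[w00; w01] and [mR_A; mR_B] = S·[w10; w11]:
  w00 = -1/2, w01 = -1/2, w10 = -1/2, w11 = 0

-1/2 -1/2 -1/2 0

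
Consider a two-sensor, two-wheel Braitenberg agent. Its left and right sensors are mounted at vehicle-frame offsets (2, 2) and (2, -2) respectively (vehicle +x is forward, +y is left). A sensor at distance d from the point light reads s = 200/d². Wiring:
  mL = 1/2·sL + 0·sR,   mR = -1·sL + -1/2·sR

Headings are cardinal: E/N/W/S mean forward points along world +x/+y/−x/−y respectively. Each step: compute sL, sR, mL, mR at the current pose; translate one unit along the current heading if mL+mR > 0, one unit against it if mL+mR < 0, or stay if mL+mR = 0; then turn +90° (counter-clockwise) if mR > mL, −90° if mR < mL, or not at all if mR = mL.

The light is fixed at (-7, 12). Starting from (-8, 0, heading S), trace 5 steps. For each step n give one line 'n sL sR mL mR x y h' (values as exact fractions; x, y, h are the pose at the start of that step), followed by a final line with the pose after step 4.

0 200/197 40/41 100/197 -12140/8077 -8 0 S
1 100/89 20/9 50/89 -1790/801 -8 1 W
2 40/17 40/17 20/17 -60/17 -7 1 N
3 25/13 1 25/26 -63/26 -7 0 E
4 200/197 40/41 100/197 -12140/8077 -8 0 S
final -8 1 W

n=0: pose=(-8,0,S); sL=200/197, sR=40/41; mL=100/197, mR=-12140/8077; mL+mR=-8040/8077 → advance -1; mR−mL=-16240/8077 → turn -1·90°
n=1: pose=(-8,1,W); sL=100/89, sR=20/9; mL=50/89, mR=-1790/801; mL+mR=-1340/801 → advance -1; mR−mL=-2240/801 → turn -1·90°
n=2: pose=(-7,1,N); sL=40/17, sR=40/17; mL=20/17, mR=-60/17; mL+mR=-40/17 → advance -1; mR−mL=-80/17 → turn -1·90°
n=3: pose=(-7,0,E); sL=25/13, sR=1; mL=25/26, mR=-63/26; mL+mR=-19/13 → advance -1; mR−mL=-44/13 → turn -1·90°
n=4: pose=(-8,0,S); sL=200/197, sR=40/41; mL=100/197, mR=-12140/8077; mL+mR=-8040/8077 → advance -1; mR−mL=-16240/8077 → turn -1·90°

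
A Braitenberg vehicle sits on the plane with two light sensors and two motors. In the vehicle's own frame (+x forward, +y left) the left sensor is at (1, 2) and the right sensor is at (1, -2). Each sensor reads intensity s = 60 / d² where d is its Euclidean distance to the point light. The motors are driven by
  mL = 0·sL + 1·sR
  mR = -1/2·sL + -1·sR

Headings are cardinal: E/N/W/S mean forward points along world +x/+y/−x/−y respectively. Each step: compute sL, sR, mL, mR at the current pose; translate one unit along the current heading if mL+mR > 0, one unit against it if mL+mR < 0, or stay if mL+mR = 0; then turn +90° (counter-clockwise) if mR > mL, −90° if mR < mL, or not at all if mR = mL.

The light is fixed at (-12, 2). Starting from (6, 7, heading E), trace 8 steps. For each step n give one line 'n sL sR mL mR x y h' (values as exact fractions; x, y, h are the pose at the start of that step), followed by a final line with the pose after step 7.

n=0: pose=(6,7,E); sL=6/41, sR=6/37; mL=6/37, mR=-357/1517; mL+mR=-3/41 → advance -1; mR−mL=-603/1517 → turn -1·90°
n=1: pose=(5,7,S); sL=60/377, sR=60/241; mL=60/241, mR=-29850/90857; mL+mR=-30/377 → advance -1; mR−mL=-52470/90857 → turn -1·90°
n=2: pose=(5,8,W); sL=15/68, sR=3/16; mL=3/16, mR=-81/272; mL+mR=-15/136 → advance -1; mR−mL=-33/68 → turn -1·90°
n=3: pose=(6,8,N); sL=12/61, sR=60/449; mL=60/449, mR=-6354/27389; mL+mR=-6/61 → advance -1; mR−mL=-10014/27389 → turn -1·90°
n=4: pose=(6,7,E); sL=6/41, sR=6/37; mL=6/37, mR=-357/1517; mL+mR=-3/41 → advance -1; mR−mL=-603/1517 → turn -1·90°
n=5: pose=(5,7,S); sL=60/377, sR=60/241; mL=60/241, mR=-29850/90857; mL+mR=-30/377 → advance -1; mR−mL=-52470/90857 → turn -1·90°
n=6: pose=(5,8,W); sL=15/68, sR=3/16; mL=3/16, mR=-81/272; mL+mR=-15/136 → advance -1; mR−mL=-33/68 → turn -1·90°
n=7: pose=(6,8,N); sL=12/61, sR=60/449; mL=60/449, mR=-6354/27389; mL+mR=-6/61 → advance -1; mR−mL=-10014/27389 → turn -1·90°

0 6/41 6/37 6/37 -357/1517 6 7 E
1 60/377 60/241 60/241 -29850/90857 5 7 S
2 15/68 3/16 3/16 -81/272 5 8 W
3 12/61 60/449 60/449 -6354/27389 6 8 N
4 6/41 6/37 6/37 -357/1517 6 7 E
5 60/377 60/241 60/241 -29850/90857 5 7 S
6 15/68 3/16 3/16 -81/272 5 8 W
7 12/61 60/449 60/449 -6354/27389 6 8 N
final 6 7 E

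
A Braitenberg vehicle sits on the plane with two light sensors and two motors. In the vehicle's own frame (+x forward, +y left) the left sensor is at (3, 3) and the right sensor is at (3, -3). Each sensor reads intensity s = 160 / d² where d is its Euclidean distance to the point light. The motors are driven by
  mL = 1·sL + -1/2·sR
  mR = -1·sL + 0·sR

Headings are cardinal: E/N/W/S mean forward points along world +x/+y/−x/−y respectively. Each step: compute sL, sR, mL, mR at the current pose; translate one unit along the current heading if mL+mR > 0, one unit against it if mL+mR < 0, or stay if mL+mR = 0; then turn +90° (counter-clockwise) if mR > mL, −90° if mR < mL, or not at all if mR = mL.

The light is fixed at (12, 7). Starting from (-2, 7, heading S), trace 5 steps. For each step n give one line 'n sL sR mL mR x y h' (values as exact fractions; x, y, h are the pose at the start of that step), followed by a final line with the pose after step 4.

0 16/13 80/149 1864/1937 -16/13 -2 7 S
1 160/293 32/61 5072/17873 -160/293 -2 8 W
2 10/17 40/29 -50/493 -10/17 -1 8 N
3 160/109 160/109 80/109 -160/109 -1 7 E
4 16/13 80/149 1864/1937 -16/13 -2 7 S
final -2 8 W

n=0: pose=(-2,7,S); sL=16/13, sR=80/149; mL=1864/1937, mR=-16/13; mL+mR=-40/149 → advance -1; mR−mL=-4248/1937 → turn -1·90°
n=1: pose=(-2,8,W); sL=160/293, sR=32/61; mL=5072/17873, mR=-160/293; mL+mR=-16/61 → advance -1; mR−mL=-14832/17873 → turn -1·90°
n=2: pose=(-1,8,N); sL=10/17, sR=40/29; mL=-50/493, mR=-10/17; mL+mR=-20/29 → advance -1; mR−mL=-240/493 → turn -1·90°
n=3: pose=(-1,7,E); sL=160/109, sR=160/109; mL=80/109, mR=-160/109; mL+mR=-80/109 → advance -1; mR−mL=-240/109 → turn -1·90°
n=4: pose=(-2,7,S); sL=16/13, sR=80/149; mL=1864/1937, mR=-16/13; mL+mR=-40/149 → advance -1; mR−mL=-4248/1937 → turn -1·90°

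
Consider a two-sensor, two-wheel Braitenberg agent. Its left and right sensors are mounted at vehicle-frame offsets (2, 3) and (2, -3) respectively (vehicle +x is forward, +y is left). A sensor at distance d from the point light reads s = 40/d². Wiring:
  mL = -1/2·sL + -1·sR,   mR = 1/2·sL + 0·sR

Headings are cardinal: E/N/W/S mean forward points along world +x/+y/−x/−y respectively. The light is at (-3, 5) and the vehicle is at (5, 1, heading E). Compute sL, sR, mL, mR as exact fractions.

40/101 40/149 -7020/15049 20/101

left sensor world pos  = (7, 4); dL² = 101
right sensor world pos = (7, -2); dR² = 149
sL = 40/101 = 40/101
sR = 40/149 = 40/149
mL = -1/2·sL + -1·sR = -7020/15049
mR = 1/2·sL + 0·sR = 20/101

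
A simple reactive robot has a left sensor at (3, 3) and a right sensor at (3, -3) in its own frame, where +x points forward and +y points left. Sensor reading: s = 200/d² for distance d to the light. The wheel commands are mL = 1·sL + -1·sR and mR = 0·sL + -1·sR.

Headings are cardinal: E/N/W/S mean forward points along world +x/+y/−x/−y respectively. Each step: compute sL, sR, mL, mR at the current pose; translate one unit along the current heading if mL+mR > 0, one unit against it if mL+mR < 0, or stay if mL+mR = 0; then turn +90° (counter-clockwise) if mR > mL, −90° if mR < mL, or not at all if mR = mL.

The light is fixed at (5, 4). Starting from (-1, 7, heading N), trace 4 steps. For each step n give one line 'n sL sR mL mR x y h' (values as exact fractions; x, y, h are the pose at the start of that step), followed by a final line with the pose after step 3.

n=0: pose=(-1,7,N); sL=200/117, sR=40/9; mL=-320/117, mR=-40/9; mL+mR=-280/39 → advance -1; mR−mL=-200/117 → turn -1·90°
n=1: pose=(-1,6,E); sL=100/17, sR=20; mL=-240/17, mR=-20; mL+mR=-580/17 → advance -1; mR−mL=-100/17 → turn -1·90°
n=2: pose=(-2,6,S); sL=200/17, sR=200/101; mL=16800/1717, mR=-200/101; mL+mR=13400/1717 → advance +1; mR−mL=-200/17 → turn -1·90°
n=3: pose=(-2,5,W); sL=25/13, sR=50/29; mL=75/377, mR=-50/29; mL+mR=-575/377 → advance -1; mR−mL=-25/13 → turn -1·90°

0 200/117 40/9 -320/117 -40/9 -1 7 N
1 100/17 20 -240/17 -20 -1 6 E
2 200/17 200/101 16800/1717 -200/101 -2 6 S
3 25/13 50/29 75/377 -50/29 -2 5 W
final -1 5 N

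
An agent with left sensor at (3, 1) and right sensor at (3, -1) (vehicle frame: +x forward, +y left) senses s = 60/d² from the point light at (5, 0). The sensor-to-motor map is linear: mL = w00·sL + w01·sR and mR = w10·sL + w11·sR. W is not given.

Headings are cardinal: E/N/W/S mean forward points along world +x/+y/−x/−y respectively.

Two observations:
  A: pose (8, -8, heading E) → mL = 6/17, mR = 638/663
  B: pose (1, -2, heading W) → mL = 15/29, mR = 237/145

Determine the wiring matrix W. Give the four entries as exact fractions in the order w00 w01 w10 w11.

obs A: pose=(8,-8,E) → sL=12/17, sR=20/39, mL=6/17, mR=638/663
obs B: pose=(1,-2,W) → sL=30/29, sR=6/5, mL=15/29, mR=237/145
sensor matrix S = [[12/17, 20/39], [30/29, 6/5]]; det S = 10144/32045
solve [mL_A; mL_B] = S·[w00; w01] and [mR_A; mR_B] = S·[w10; w11]:
  w00 = 1/2, w01 = 0, w10 = 1, w11 = 1/2

1/2 0 1 1/2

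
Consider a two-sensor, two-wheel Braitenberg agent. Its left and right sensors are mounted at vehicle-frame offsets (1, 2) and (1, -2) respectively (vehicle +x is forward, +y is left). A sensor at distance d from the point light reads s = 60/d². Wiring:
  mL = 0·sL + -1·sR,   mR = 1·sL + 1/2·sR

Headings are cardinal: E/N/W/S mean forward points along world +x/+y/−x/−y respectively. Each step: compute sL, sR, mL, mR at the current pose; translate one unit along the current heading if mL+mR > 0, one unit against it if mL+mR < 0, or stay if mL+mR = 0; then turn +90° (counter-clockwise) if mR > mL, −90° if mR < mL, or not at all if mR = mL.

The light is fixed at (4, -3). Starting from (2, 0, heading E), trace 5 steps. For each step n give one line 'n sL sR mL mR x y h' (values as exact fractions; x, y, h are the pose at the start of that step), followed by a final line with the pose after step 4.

n=0: pose=(2,0,E); sL=30/13, sR=30; mL=-30, mR=225/13; mL+mR=-165/13 → advance -1; mR−mL=615/13 → turn +1·90°
n=1: pose=(1,0,N); sL=60/41, sR=60/17; mL=-60/17, mR=2250/697; mL+mR=-210/697 → advance -1; mR−mL=4710/697 → turn +1·90°
n=2: pose=(1,-1,W); sL=15/4, sR=15/8; mL=-15/8, mR=75/16; mL+mR=45/16 → advance +1; mR−mL=105/16 → turn +1·90°
n=3: pose=(0,-1,S); sL=12, sR=60/37; mL=-60/37, mR=474/37; mL+mR=414/37 → advance +1; mR−mL=534/37 → turn +1·90°
n=4: pose=(0,-2,E); sL=10/3, sR=6; mL=-6, mR=19/3; mL+mR=1/3 → advance +1; mR−mL=37/3 → turn +1·90°

0 30/13 30 -30 225/13 2 0 E
1 60/41 60/17 -60/17 2250/697 1 0 N
2 15/4 15/8 -15/8 75/16 1 -1 W
3 12 60/37 -60/37 474/37 0 -1 S
4 10/3 6 -6 19/3 0 -2 E
final 1 -2 N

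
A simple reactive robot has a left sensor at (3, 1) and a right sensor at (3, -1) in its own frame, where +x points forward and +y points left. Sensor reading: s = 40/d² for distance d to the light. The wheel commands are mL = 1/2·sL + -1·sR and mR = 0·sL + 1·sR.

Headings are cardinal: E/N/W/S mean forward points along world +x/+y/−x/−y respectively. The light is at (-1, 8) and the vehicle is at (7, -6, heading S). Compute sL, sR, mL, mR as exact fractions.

4/37 20/169 -402/6253 20/169

left sensor world pos  = (8, -9); dL² = 370
right sensor world pos = (6, -9); dR² = 338
sL = 40/370 = 4/37
sR = 40/338 = 20/169
mL = 1/2·sL + -1·sR = -402/6253
mR = 0·sL + 1·sR = 20/169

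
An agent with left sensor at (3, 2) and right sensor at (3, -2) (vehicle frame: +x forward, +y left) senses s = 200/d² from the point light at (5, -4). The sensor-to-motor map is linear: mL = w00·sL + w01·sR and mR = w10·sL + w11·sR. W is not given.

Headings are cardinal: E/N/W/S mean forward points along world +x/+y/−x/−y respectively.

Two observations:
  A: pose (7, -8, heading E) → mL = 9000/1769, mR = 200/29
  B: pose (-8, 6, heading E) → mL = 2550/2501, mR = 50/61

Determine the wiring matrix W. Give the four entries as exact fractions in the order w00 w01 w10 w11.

obs A: pose=(7,-8,E) → sL=200/29, sR=200/61, mL=9000/1769, mR=200/29
obs B: pose=(-8,6,E) → sL=50/61, sR=50/41, mL=2550/2501, mR=50/61
sensor matrix S = [[200/29, 200/61], [50/61, 50/41]]; det S = 25320000/4424269
solve [mL_A; mL_B] = S·[w00; w01] and [mR_A; mR_B] = S·[w10; w11]:
  w00 = 1/2, w01 = 1/2, w10 = 1, w11 = 0

1/2 1/2 1 0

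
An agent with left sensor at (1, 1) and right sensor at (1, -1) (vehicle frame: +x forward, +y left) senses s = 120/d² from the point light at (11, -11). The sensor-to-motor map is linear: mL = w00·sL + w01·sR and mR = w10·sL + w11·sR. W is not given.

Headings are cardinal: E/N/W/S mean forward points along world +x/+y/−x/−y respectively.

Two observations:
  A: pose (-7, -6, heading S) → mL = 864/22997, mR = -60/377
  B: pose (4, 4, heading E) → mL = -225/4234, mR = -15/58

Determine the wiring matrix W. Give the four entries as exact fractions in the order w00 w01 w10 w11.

obs A: pose=(-7,-6,S) → sL=24/61, sR=120/377, mL=864/22997, mR=-60/377
obs B: pose=(4,4,E) → sL=30/73, sR=15/29, mL=-225/4234, mR=-15/58
sensor matrix S = [[24/61, 120/377], [30/73, 15/29]]; det S = 122040/1678781
solve [mL_A; mL_B] = S·[w00; w01] and [mR_A; mR_B] = S·[w10; w11]:
  w00 = 1/2, w01 = -1/2, w10 = 0, w11 = -1/2

1/2 -1/2 0 -1/2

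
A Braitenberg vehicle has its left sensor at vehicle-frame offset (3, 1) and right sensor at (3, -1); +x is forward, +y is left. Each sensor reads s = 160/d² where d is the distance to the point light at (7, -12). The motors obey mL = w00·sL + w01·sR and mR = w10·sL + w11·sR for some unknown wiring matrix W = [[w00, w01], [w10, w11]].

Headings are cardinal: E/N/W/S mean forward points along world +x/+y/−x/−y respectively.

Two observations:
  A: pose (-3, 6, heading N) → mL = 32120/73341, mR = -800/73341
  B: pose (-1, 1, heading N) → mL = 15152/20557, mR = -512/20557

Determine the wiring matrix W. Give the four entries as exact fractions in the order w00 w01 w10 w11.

obs A: pose=(-3,6,N) → sL=80/281, sR=80/261, mL=32120/73341, mR=-800/73341
obs B: pose=(-1,1,N) → sL=160/337, sR=32/61, mL=15152/20557, mR=-512/20557
sensor matrix S = [[80/281, 80/261], [160/337, 32/61]]; det S = 5765120/1507670937
solve [mL_A; mL_B] = S·[w00; w01] and [mR_A; mR_B] = S·[w10; w11]:
  w00 = 1, w01 = 1/2, w10 = 1/2, w11 = -1/2

1 1/2 1/2 -1/2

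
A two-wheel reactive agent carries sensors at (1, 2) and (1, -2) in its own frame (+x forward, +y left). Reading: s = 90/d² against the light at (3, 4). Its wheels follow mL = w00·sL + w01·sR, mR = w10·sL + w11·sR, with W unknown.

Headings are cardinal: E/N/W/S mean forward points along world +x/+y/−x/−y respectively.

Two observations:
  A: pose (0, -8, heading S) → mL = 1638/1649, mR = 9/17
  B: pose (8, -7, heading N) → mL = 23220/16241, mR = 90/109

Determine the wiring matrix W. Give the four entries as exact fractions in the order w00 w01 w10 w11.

obs A: pose=(0,-8,S) → sL=9/17, sR=45/97, mL=1638/1649, mR=9/17
obs B: pose=(8,-7,N) → sL=90/109, sR=90/149, mL=23220/16241, mR=90/109
sensor matrix S = [[9/17, 45/97], [90/109, 90/149]]; det S = -1694520/26781409
solve [mL_A; mL_B] = S·[w00; w01] and [mR_A; mR_B] = S·[w10; w11]:
  w00 = 1, w01 = 1, w10 = 1, w11 = 0

1 1 1 0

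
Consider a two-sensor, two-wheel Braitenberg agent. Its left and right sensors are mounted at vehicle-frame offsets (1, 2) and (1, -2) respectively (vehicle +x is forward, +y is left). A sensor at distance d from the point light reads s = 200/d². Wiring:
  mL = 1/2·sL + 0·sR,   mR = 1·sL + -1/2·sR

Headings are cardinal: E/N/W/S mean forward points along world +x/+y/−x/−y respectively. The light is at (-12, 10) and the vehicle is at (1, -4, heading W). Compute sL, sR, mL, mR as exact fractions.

left sensor world pos  = (0, -6); dL² = 400
right sensor world pos = (0, -2); dR² = 288
sL = 200/400 = 1/2
sR = 200/288 = 25/36
mL = 1/2·sL + 0·sR = 1/4
mR = 1·sL + -1/2·sR = 11/72

1/2 25/36 1/4 11/72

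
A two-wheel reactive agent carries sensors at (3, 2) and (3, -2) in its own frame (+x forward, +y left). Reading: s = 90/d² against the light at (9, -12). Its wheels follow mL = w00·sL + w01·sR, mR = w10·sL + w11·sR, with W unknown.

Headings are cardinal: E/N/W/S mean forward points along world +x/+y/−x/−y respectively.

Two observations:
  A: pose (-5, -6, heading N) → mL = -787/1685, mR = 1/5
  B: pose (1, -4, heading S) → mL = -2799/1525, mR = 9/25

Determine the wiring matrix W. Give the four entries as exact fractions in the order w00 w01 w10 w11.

-1 -1/2 0 1/2

obs A: pose=(-5,-6,N) → sL=90/337, sR=2/5, mL=-787/1685, mR=1/5
obs B: pose=(1,-4,S) → sL=90/61, sR=18/25, mL=-2799/1525, mR=9/25
sensor matrix S = [[90/337, 2/5], [90/61, 18/25]]; det S = -40896/102785
solve [mL_A; mL_B] = S·[w00; w01] and [mR_A; mR_B] = S·[w10; w11]:
  w00 = -1, w01 = -1/2, w10 = 0, w11 = 1/2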